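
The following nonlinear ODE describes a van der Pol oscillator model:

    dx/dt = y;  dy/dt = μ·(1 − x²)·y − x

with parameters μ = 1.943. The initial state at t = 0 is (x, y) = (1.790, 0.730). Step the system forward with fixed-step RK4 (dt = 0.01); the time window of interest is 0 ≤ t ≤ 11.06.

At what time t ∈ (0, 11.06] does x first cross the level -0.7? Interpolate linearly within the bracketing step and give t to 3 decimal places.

t = 2.904

t=0.000: state=(1.790, 0.730)
step 1 (dt=0.01): k1=(0.730, -4.916), k2=(0.705, -4.833), k3=(0.706, -4.834), k4=(0.682, -4.750); state += dt/6·(k1+2k2+2k3+k4)
t=0.010: state=(1.797, 0.682)
t=0.020: state=(1.804, 0.635)
t=0.030: state=(1.810, 0.590)
continuing one RK4 step at a time; state shown every 50 steps (Δt=0.5):
t=0.500: state=(1.812, -0.287)
t=1.000: state=(1.625, -0.438)
t=1.500: state=(1.374, -0.579)
t=2.000: state=(1.021, -0.879)
t=2.500: state=(0.396, -1.817)
t=2.900: state=(-0.685, -3.637)
next step: t=2.910: state=(-0.721, -3.666) — x has crossed -0.7
linear interpolation between t=2.900 (-0.68479) and t=2.910 (-0.72130) → t≈2.904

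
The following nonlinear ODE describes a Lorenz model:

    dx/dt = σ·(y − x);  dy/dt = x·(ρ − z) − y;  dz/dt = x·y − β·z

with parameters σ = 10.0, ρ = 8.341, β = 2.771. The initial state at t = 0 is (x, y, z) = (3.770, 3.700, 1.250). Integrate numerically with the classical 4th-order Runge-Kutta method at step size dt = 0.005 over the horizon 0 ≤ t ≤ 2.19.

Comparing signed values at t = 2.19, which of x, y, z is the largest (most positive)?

t=0.000: state=(3.770, 3.700, 1.250)
step 1 (dt=0.005): k1=(-0.700, 23.033, 10.485), k2=(-0.107, 22.864, 10.623), k3=(-0.126, 22.874, 10.626), k4=(0.450, 22.714, 10.767); state += dt/6·(k1+2k2+2k3+k4)
t=0.005: state=(3.769, 3.814, 1.303)
t=0.010: state=(3.774, 3.927, 1.358)
t=0.015: state=(3.785, 4.039, 1.414)
continuing one RK4 step at a time; state shown every 20 steps (Δt=0.1):
t=0.100: state=(4.518, 5.815, 2.668)
t=0.200: state=(5.995, 7.486, 5.153)
t=0.300: state=(7.127, 7.712, 8.432)
t=0.400: state=(6.943, 6.007, 10.734)
t=0.500: state=(5.538, 3.876, 10.812)
t=0.600: state=(3.984, 2.654, 9.501)
t=0.700: state=(2.972, 2.275, 7.919)
t=0.800: state=(2.542, 2.350, 6.542)
t=0.900: state=(2.533, 2.688, 5.509)
t=1.000: state=(2.824, 3.242, 4.865)
t=1.100: state=(3.355, 3.993, 4.666)
t=1.200: state=(4.078, 4.868, 4.986)
t=1.300: state=(4.881, 5.659, 5.867)
t=1.400: state=(5.540, 6.030, 7.156)
t=1.500: state=(5.778, 5.742, 8.383)
t=1.600: state=(5.484, 4.969, 9.007)
t=1.700: state=(4.855, 4.172, 8.879)
t=1.800: state=(4.218, 3.665, 8.260)
t=1.900: state=(3.789, 3.491, 7.492)
t=2.000: state=(3.623, 3.582, 6.811)
t=2.100: state=(3.692, 3.861, 6.344)
t=2.190: state=(3.910, 4.217, 6.166)
compare at T: x=3.910, y=4.217, z=6.166

largest component: z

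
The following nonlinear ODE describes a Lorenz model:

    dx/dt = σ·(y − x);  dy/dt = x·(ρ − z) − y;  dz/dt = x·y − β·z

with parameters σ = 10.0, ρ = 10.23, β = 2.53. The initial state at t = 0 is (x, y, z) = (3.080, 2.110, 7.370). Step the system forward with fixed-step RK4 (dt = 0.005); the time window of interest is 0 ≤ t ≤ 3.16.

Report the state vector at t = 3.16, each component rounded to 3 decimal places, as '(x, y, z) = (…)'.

(x, y, z) = (4.392, 4.334, 9.017)

t=0.000: state=(3.080, 2.110, 7.370)
step 1 (dt=0.005): k1=(-9.700, 6.699, -12.147), k2=(-9.290, 6.705, -12.070), k3=(-9.300, 6.708, -12.069), k4=(-8.900, 6.715, -11.991); state += dt/6·(k1+2k2+2k3+k4)
t=0.005: state=(3.034, 2.144, 7.310)
t=0.010: state=(2.991, 2.177, 7.250)
t=0.015: state=(2.952, 2.211, 7.191)
continuing one RK4 step at a time; state shown every 40 steps (Δt=0.2):
t=0.200: state=(3.100, 3.712, 5.750)
t=0.400: state=(4.963, 6.097, 6.666)
t=0.600: state=(6.594, 6.734, 10.446)
t=0.800: state=(5.287, 4.194, 11.505)
t=1.000: state=(3.637, 3.218, 9.288)
t=1.200: state=(3.577, 3.881, 7.506)
t=1.400: state=(4.633, 5.310, 7.516)
t=1.600: state=(5.768, 6.056, 9.435)
t=1.800: state=(5.445, 4.916, 10.677)
t=2.000: state=(4.358, 3.952, 9.707)
t=2.200: state=(4.057, 4.154, 8.420)
t=2.400: state=(4.602, 4.994, 8.181)
t=2.600: state=(5.311, 5.538, 9.158)
t=2.800: state=(5.288, 5.054, 10.035)
t=3.000: state=(4.677, 4.393, 9.684)
t=3.160: state=(4.392, 4.334, 9.017)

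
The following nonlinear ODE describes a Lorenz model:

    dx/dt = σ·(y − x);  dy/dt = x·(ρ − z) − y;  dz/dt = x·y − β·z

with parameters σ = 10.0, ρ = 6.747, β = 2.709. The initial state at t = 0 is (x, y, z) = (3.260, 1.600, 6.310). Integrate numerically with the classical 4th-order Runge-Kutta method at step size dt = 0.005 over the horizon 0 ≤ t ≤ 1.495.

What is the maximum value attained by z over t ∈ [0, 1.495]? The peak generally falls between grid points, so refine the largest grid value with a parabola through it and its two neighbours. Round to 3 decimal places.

max z = 7.193

t=0.000: state=(3.260, 1.600, 6.310)
step 1 (dt=0.005): k1=(-16.600, -0.175, -11.878), k2=(-16.189, -0.098, -11.865), k3=(-16.198, -0.097, -11.863), k4=(-15.795, -0.022, -11.848); state += dt/6·(k1+2k2+2k3+k4)
t=0.005: state=(3.179, 1.600, 6.251)
t=0.010: state=(3.102, 1.600, 6.192)
t=0.015: state=(3.029, 1.601, 6.133)
continuing one RK4 step at a time; state shown every 10 steps (Δt=0.05):
t=0.050: state=(2.610, 1.624, 5.729)
t=0.100: state=(2.236, 1.696, 5.189)
t=0.150: state=(2.045, 1.800, 4.705)
t=0.200: state=(1.976, 1.933, 4.284)
t=0.250: state=(1.993, 2.094, 3.927)
t=0.300: state=(2.072, 2.286, 3.638)
t=0.350: state=(2.203, 2.511, 3.416)
t=0.400: state=(2.378, 2.769, 3.266)
t=0.450: state=(2.593, 3.061, 3.192)
t=0.500: state=(2.845, 3.383, 3.198)
t=0.550: state=(3.130, 3.730, 3.290)
t=0.600: state=(3.442, 4.088, 3.475)
t=0.650: state=(3.772, 4.440, 3.756)
t=0.700: state=(4.105, 4.763, 4.130)
t=0.750: state=(4.423, 5.028, 4.587)
t=0.800: state=(4.702, 5.206, 5.101)
t=0.850: state=(4.919, 5.275, 5.639)
t=0.900: state=(5.052, 5.223, 6.153)
t=0.950: state=(5.088, 5.059, 6.596)
t=1.000: state=(5.025, 4.805, 6.929)
t=1.050: state=(4.874, 4.500, 7.129)
t=1.100: state=(4.659, 4.182, 7.193)
t=1.150: state=(4.407, 3.883, 7.135)
t=1.200: state=(4.145, 3.628, 6.981)
t=1.250: state=(3.896, 3.426, 6.757)
t=1.300: state=(3.679, 3.281, 6.494)
t=1.350: state=(3.501, 3.190, 6.212)
t=1.400: state=(3.368, 3.147, 5.933)
t=1.450: state=(3.280, 3.147, 5.669)
t=1.495: state=(3.237, 3.179, 5.454)
largest grid value and its neighbours: z(1.095)=7.19240, z(1.100)=7.19300, z(1.105)=7.19237
parabola through these three points peaks at t≈1.100 with z≈7.19300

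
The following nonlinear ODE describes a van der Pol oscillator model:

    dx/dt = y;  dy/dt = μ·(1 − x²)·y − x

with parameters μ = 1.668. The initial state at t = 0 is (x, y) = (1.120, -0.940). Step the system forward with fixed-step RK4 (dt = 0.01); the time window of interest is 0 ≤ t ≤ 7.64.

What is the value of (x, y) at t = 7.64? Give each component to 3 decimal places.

(x, y) = (0.707, -1.313)

t=0.000: state=(1.120, -0.940)
step 1 (dt=0.01): k1=(-0.940, -0.721), k2=(-0.944, -0.731), k3=(-0.944, -0.731), k4=(-0.947, -0.742); state += dt/6·(k1+2k2+2k3+k4)
t=0.010: state=(1.111, -0.947)
t=0.020: state=(1.101, -0.955)
t=0.030: state=(1.091, -0.963)
continuing one RK4 step at a time; state shown every 25 steps (Δt=0.25):
t=0.250: state=(0.856, -1.196)
t=0.500: state=(0.503, -1.679)
t=0.750: state=(-0.015, -2.539)
t=1.000: state=(-0.777, -3.455)
t=1.250: state=(-1.582, -2.557)
t=1.500: state=(-1.972, -0.692)
t=1.750: state=(-2.027, 0.090)
t=2.000: state=(-1.972, 0.312)
t=2.250: state=(-1.883, 0.391)
t=2.500: state=(-1.778, 0.440)
t=2.750: state=(-1.662, 0.491)
t=3.000: state=(-1.532, 0.553)
t=3.250: state=(-1.384, 0.639)
t=3.500: state=(-1.209, 0.765)
t=3.750: state=(-0.995, 0.964)
t=4.000: state=(-0.716, 1.301)
t=4.250: state=(-0.322, 1.905)
t=4.500: state=(0.269, 2.874)
t=4.750: state=(1.082, 3.370)
t=5.000: state=(1.762, 1.803)
t=5.250: state=(2.001, 0.310)
t=5.500: state=(2.002, -0.198)
t=5.750: state=(1.931, -0.348)
t=6.000: state=(1.835, -0.412)
t=6.250: state=(1.725, -0.462)
t=6.500: state=(1.603, -0.517)
t=6.750: state=(1.465, -0.590)
t=7.000: state=(1.306, -0.691)
t=7.250: state=(1.115, -0.846)
t=7.500: state=(0.875, -1.098)
t=7.640: state=(0.707, -1.313)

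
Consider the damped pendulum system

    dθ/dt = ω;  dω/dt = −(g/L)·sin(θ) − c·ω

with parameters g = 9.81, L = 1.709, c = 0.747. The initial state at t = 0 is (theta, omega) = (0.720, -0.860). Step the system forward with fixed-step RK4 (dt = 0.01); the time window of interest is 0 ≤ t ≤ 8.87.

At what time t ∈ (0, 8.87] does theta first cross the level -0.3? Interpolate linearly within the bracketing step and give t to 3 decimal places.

t=0.000: state=(0.720, -0.860)
step 1 (dt=0.01): k1=(-0.860, -3.143), k2=(-0.876, -3.112), k3=(-0.876, -3.112), k4=(-0.891, -3.081); state += dt/6·(k1+2k2+2k3+k4)
t=0.010: state=(0.711, -0.891)
t=0.020: state=(0.702, -0.922)
t=0.030: state=(0.693, -0.951)
continuing one RK4 step at a time; state shown every 50 steps (Δt=0.5):
t=0.500: state=(0.049, -1.484)
t=0.770: state=(-0.298, -1.017)
next step: t=0.780: state=(-0.308, -0.992) — theta has crossed -0.3
linear interpolation between t=0.770 (-0.29813) and t=0.780 (-0.30817) → t≈0.772

t = 0.772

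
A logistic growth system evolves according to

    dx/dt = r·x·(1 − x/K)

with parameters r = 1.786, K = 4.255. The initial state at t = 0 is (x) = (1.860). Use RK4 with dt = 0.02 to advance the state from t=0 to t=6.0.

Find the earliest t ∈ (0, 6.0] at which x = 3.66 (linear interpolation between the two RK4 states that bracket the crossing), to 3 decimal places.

t=0.000: state=(1.860)
step 1 (dt=0.02): k1=(1.870), k2=(1.874), k3=(1.874), k4=(1.878); state += dt/6·(k1+2k2+2k3+k4)
t=0.020: state=(1.897)
t=0.040: state=(1.935)
t=0.060: state=(1.973)
continuing one RK4 step at a time; state shown every 10 steps (Δt=0.2):
t=0.200: state=(2.238)
t=0.400: state=(2.610)
t=0.600: state=(2.953)
t=0.800: state=(3.252)
t=1.000: state=(3.500)
t=1.140: state=(3.643)
next step: t=1.160: state=(3.661) — x has crossed 3.66
linear interpolation between t=1.140 (3.64269) and t=1.160 (3.66117) → t≈1.159

t = 1.159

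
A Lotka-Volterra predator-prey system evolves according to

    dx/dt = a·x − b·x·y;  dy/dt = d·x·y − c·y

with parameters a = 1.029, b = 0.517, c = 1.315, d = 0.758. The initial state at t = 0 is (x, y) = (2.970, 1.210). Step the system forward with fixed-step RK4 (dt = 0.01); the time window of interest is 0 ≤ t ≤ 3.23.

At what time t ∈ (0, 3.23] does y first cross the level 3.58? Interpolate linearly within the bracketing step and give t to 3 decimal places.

t = 1.045

t=0.000: state=(2.970, 1.210)
step 1 (dt=0.01): k1=(1.198, 1.133), k2=(1.192, 1.144), k3=(1.192, 1.144), k4=(1.185, 1.155); state += dt/6·(k1+2k2+2k3+k4)
t=0.010: state=(2.982, 1.221)
t=0.020: state=(2.994, 1.233)
t=0.030: state=(3.005, 1.245)
continuing one RK4 step at a time; state shown every 20 steps (Δt=0.2):
t=0.200: state=(3.177, 1.484)
t=0.400: state=(3.286, 1.864)
t=0.600: state=(3.248, 2.357)
t=0.800: state=(3.038, 2.924)
t=1.000: state=(2.679, 3.472)
t=1.040: state=(2.596, 3.569)
next step: t=1.050: state=(2.575, 3.592) — y has crossed 3.58
linear interpolation between t=1.040 (3.56880) and t=1.050 (3.59188) → t≈1.045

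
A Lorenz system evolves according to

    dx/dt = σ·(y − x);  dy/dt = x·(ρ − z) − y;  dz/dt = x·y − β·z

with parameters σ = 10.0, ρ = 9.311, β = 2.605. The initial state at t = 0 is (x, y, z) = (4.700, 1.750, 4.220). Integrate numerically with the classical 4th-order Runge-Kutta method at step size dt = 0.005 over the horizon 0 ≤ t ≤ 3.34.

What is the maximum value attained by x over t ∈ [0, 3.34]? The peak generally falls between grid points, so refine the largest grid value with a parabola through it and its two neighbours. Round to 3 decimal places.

max x = 6.582

t=0.000: state=(4.700, 1.750, 4.220)
step 1 (dt=0.005): k1=(-29.500, 22.178, -2.768), k2=(-28.208, 21.779, -2.623), k3=(-28.250, 21.795, -2.622), k4=(-26.998, 21.409, -2.484); state += dt/6·(k1+2k2+2k3+k4)
t=0.005: state=(4.559, 1.859, 4.207)
t=0.010: state=(4.430, 1.964, 4.195)
t=0.015: state=(4.312, 2.066, 4.185)
continuing one RK4 step at a time; state shown every 40 steps (Δt=0.2):
t=0.200: state=(4.011, 4.896, 4.580)
t=0.400: state=(6.131, 6.987, 7.796)
t=0.600: state=(6.084, 5.180, 10.948)
t=0.800: state=(3.984, 3.149, 9.531)
t=1.000: state=(3.182, 3.175, 7.279)
t=1.200: state=(3.738, 4.253, 6.290)
t=1.400: state=(4.986, 5.611, 7.202)
t=1.600: state=(5.665, 5.607, 9.210)
t=1.800: state=(4.884, 4.322, 9.562)
t=2.000: state=(4.015, 3.783, 8.355)
t=2.200: state=(3.998, 4.187, 7.382)
t=2.400: state=(4.604, 4.962, 7.479)
t=2.600: state=(5.149, 5.268, 8.451)
t=2.800: state=(4.992, 4.752, 9.039)
t=3.000: state=(4.467, 4.249, 8.626)
t=3.200: state=(4.269, 4.294, 7.970)
t=3.340: state=(4.404, 4.560, 7.781)
largest grid value and its neighbours: x(0.495)=6.58188, x(0.500)=6.58203, x(0.505)=6.57962
parabola through these three points peaks at t≈0.498 with x≈6.58228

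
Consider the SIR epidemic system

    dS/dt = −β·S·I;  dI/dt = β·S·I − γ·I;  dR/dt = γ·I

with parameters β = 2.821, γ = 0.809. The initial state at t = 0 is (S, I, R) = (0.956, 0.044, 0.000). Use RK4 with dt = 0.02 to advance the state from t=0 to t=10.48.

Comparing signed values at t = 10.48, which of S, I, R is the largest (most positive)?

t=0.000: state=(0.956, 0.044, 0.000)
step 1 (dt=0.02): k1=(-0.119, 0.083, 0.036), k2=(-0.121, 0.084, 0.036), k3=(-0.121, 0.085, 0.036), k4=(-0.123, 0.086, 0.037); state += dt/6·(k1+2k2+2k3+k4)
t=0.020: state=(0.954, 0.046, 0.001)
t=0.040: state=(0.951, 0.047, 0.001)
t=0.060: state=(0.948, 0.049, 0.002)
continuing one RK4 step at a time; state shown every 25 steps (Δt=0.5):
t=0.500: state=(0.864, 0.107, 0.029)
t=1.000: state=(0.691, 0.216, 0.093)
t=1.500: state=(0.469, 0.327, 0.204)
t=2.000: state=(0.285, 0.368, 0.347)
t=2.500: state=(0.172, 0.336, 0.492)
t=3.000: state=(0.112, 0.273, 0.615)
t=3.500: state=(0.080, 0.208, 0.712)
t=4.000: state=(0.062, 0.153, 0.785)
t=4.500: state=(0.051, 0.111, 0.838)
t=5.000: state=(0.045, 0.079, 0.876)
t=5.500: state=(0.041, 0.056, 0.903)
t=6.000: state=(0.038, 0.040, 0.922)
t=6.500: state=(0.037, 0.028, 0.936)
t=7.000: state=(0.035, 0.020, 0.945)
t=7.500: state=(0.035, 0.014, 0.952)
t=8.000: state=(0.034, 0.010, 0.956)
t=8.500: state=(0.034, 0.007, 0.960)
t=9.000: state=(0.033, 0.005, 0.962)
t=9.500: state=(0.033, 0.003, 0.964)
t=10.000: state=(0.033, 0.002, 0.965)
t=10.480: state=(0.033, 0.002, 0.965)
compare at T: S=0.033, I=0.002, R=0.965

largest component: R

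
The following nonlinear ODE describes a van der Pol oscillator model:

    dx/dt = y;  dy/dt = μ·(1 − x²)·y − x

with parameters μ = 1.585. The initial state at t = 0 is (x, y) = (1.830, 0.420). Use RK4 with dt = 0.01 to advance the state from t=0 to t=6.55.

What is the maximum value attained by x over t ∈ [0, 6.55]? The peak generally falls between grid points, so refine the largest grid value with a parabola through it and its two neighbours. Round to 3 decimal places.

max x = 1.861

t=0.000: state=(1.830, 0.420)
step 1 (dt=0.01): k1=(0.420, -3.394), k2=(0.403, -3.338), k3=(0.403, -3.338), k4=(0.387, -3.282); state += dt/6·(k1+2k2+2k3+k4)
t=0.010: state=(1.834, 0.387)
t=0.020: state=(1.838, 0.354)
t=0.030: state=(1.841, 0.323)
continuing one RK4 step at a time; state shown every 25 steps (Δt=0.25):
t=0.250: state=(1.855, -0.137)
t=0.500: state=(1.789, -0.354)
t=0.750: state=(1.687, -0.459)
t=1.000: state=(1.562, -0.541)
t=1.250: state=(1.415, -0.632)
t=1.500: state=(1.243, -0.754)
t=1.750: state=(1.033, -0.940)
t=2.000: state=(0.763, -1.247)
t=2.250: state=(0.391, -1.780)
t=2.500: state=(-0.156, -2.648)
t=2.750: state=(-0.923, -3.319)
t=3.000: state=(-1.652, -2.181)
t=3.250: state=(-1.974, -0.545)
t=3.500: state=(-2.010, 0.127)
t=3.750: state=(-1.948, 0.334)
t=4.000: state=(-1.853, 0.417)
t=4.250: state=(-1.742, 0.473)
t=4.500: state=(-1.617, 0.531)
t=4.750: state=(-1.475, 0.606)
t=5.000: state=(-1.311, 0.710)
t=5.250: state=(-1.116, 0.867)
t=5.500: state=(-0.870, 1.120)
t=5.750: state=(-0.541, 1.556)
t=6.000: state=(-0.066, 2.305)
t=6.250: state=(0.629, 3.209)
t=6.500: state=(1.428, 2.809)
t=6.550: state=(1.561, 2.475)
largest grid value and its neighbours: x(0.150)=1.86071, x(0.160)=1.86086, x(0.170)=1.86083
parabola through these three points peaks at t≈0.163 with x≈1.86087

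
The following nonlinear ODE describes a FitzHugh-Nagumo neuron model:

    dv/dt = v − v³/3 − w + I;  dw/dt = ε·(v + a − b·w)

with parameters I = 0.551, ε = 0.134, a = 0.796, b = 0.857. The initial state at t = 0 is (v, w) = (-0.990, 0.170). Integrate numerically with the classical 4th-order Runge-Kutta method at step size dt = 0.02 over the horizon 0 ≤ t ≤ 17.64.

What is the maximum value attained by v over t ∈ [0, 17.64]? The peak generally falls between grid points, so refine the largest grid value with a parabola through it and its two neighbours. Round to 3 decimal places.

t=0.000: state=(-0.990, 0.170)
step 1 (dt=0.02): k1=(-0.286, -0.046), k2=(-0.285, -0.046), k3=(-0.285, -0.046), k4=(-0.285, -0.046); state += dt/6·(k1+2k2+2k3+k4)
t=0.020: state=(-0.996, 0.169)
t=0.040: state=(-1.001, 0.168)
t=0.060: state=(-1.007, 0.167)
continuing one RK4 step at a time; state shown every 50 steps (Δt=1):
t=1.000: state=(-1.228, 0.110)
t=2.000: state=(-1.325, 0.036)
t=3.000: state=(-1.321, -0.035)
t=4.000: state=(-1.272, -0.095)
t=5.000: state=(-1.206, -0.141)
t=6.000: state=(-1.133, -0.173)
t=7.000: state=(-1.055, -0.192)
t=8.000: state=(-0.974, -0.199)
t=9.000: state=(-0.887, -0.194)
t=10.000: state=(-0.791, -0.178)
t=11.000: state=(-0.677, -0.151)
t=12.000: state=(-0.523, -0.111)
t=13.000: state=(-0.276, -0.050)
t=14.000: state=(0.222, 0.050)
t=15.000: state=(1.157, 0.230)
t=16.000: state=(1.690, 0.496)
t=17.000: state=(1.673, 0.758)
t=17.640: state=(1.602, 0.906)
largest grid value and its neighbours: v(16.340)=1.71126, v(16.360)=1.71126, v(16.380)=1.71116
parabola through these three points peaks at t≈16.350 with v≈1.71127

max v = 1.711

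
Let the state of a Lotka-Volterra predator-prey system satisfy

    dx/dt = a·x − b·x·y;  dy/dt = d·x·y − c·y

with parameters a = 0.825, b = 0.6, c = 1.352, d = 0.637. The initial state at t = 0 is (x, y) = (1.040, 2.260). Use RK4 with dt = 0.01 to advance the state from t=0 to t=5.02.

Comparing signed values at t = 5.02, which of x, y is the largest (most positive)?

largest component: x

t=0.000: state=(1.040, 2.260)
step 1 (dt=0.01): k1=(-0.552, -1.558), k2=(-0.546, -1.557), k3=(-0.546, -1.557), k4=(-0.540, -1.555); state += dt/6·(k1+2k2+2k3+k4)
t=0.010: state=(1.035, 2.244)
t=0.020: state=(1.029, 2.229)
t=0.030: state=(1.024, 2.213)
continuing one RK4 step at a time; state shown every 20 steps (Δt=0.2):
t=0.200: state=(0.953, 1.957)
t=0.400: state=(0.903, 1.680)
t=0.600: state=(0.884, 1.436)
t=0.800: state=(0.889, 1.227)
t=1.000: state=(0.915, 1.050)
t=1.200: state=(0.960, 0.903)
t=1.400: state=(1.024, 0.781)
t=1.600: state=(1.106, 0.683)
t=1.800: state=(1.208, 0.604)
t=2.000: state=(1.330, 0.541)
t=2.200: state=(1.474, 0.494)
t=2.400: state=(1.643, 0.459)
t=2.600: state=(1.836, 0.437)
t=2.800: state=(2.056, 0.428)
t=3.000: state=(2.304, 0.431)
t=3.200: state=(2.578, 0.448)
t=3.400: state=(2.875, 0.484)
t=3.600: state=(3.189, 0.543)
t=3.800: state=(3.506, 0.635)
t=4.000: state=(3.802, 0.772)
t=4.200: state=(4.041, 0.972)
t=4.400: state=(4.174, 1.254)
t=4.600: state=(4.145, 1.628)
t=4.800: state=(3.915, 2.081)
t=5.000: state=(3.496, 2.551)
t=5.020: state=(3.447, 2.595)
compare at T: x=3.447, y=2.595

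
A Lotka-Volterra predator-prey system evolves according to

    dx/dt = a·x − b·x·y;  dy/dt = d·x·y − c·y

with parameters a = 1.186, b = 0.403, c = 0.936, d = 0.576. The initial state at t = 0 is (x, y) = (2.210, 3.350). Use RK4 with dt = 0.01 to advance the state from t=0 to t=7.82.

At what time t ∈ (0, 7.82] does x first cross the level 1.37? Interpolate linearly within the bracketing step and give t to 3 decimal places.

t = 1.367

t=0.000: state=(2.210, 3.350)
step 1 (dt=0.01): k1=(-0.363, 1.129), k2=(-0.367, 1.127), k3=(-0.367, 1.127), k4=(-0.372, 1.126); state += dt/6·(k1+2k2+2k3+k4)
t=0.010: state=(2.206, 3.361)
t=0.020: state=(2.203, 3.373)
t=0.030: state=(2.199, 3.384)
continuing one RK4 step at a time; state shown every 50 steps (Δt=0.5):
t=0.500: state=(1.933, 3.825)
t=1.000: state=(1.584, 3.974)
t=1.360: state=(1.373, 3.851)
next step: t=1.370: state=(1.368, 3.846) — x has crossed 1.37
linear interpolation between t=1.360 (1.37346) and t=1.370 (1.36845) → t≈1.367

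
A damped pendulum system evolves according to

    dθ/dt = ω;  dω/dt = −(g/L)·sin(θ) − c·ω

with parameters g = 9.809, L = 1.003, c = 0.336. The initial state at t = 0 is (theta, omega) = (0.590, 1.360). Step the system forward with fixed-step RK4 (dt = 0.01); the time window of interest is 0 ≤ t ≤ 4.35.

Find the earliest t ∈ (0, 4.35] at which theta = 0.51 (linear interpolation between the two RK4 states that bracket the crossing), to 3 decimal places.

t = 0.484

t=0.000: state=(0.590, 1.360)
step 1 (dt=0.01): k1=(1.360, -5.898), k2=(1.331, -5.943), k3=(1.330, -5.942), k4=(1.301, -5.986); state += dt/6·(k1+2k2+2k3+k4)
t=0.010: state=(0.603, 1.301)
t=0.020: state=(0.616, 1.240)
t=0.030: state=(0.628, 1.179)
continuing one RK4 step at a time; state shown every 20 steps (Δt=0.2):
t=0.200: state=(0.736, 0.076)
t=0.400: state=(0.624, -1.147)
t=0.480: state=(0.517, -1.535)
next step: t=0.490: state=(0.501, -1.578) — theta has crossed 0.51
linear interpolation between t=0.480 (0.51662) and t=0.490 (0.50105) → t≈0.484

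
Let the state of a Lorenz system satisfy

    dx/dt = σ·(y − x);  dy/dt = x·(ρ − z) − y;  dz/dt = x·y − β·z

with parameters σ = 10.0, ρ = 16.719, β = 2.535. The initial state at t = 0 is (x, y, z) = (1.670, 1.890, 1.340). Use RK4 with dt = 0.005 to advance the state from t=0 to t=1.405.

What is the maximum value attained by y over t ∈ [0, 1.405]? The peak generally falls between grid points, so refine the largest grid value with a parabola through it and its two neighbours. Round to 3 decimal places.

max y = 15.722

t=0.000: state=(1.670, 1.890, 1.340)
step 1 (dt=0.005): k1=(2.200, 23.793, -0.241), k2=(2.740, 23.819, -0.129), k3=(2.727, 23.839, -0.127), k4=(3.256, 23.884, -0.013); state += dt/6·(k1+2k2+2k3+k4)
t=0.005: state=(1.684, 2.009, 1.339)
t=0.010: state=(1.702, 2.129, 1.340)
t=0.015: state=(1.726, 2.250, 1.342)
continuing one RK4 step at a time; state shown every 10 steps (Δt=0.05):
t=0.050: state=(2.019, 3.153, 1.396)
t=0.100: state=(2.792, 4.759, 1.674)
t=0.150: state=(4.009, 6.940, 2.407)
t=0.200: state=(5.750, 9.798, 4.041)
t=0.250: state=(8.034, 13.041, 7.287)
t=0.300: state=(10.580, 15.465, 12.772)
t=0.350: state=(12.516, 14.912, 19.753)
t=0.400: state=(12.608, 10.429, 25.124)
t=0.450: state=(10.488, 4.606, 26.243)
t=0.500: state=(7.240, 0.616, 24.150)
t=0.550: state=(4.211, -1.090, 21.187)
t=0.600: state=(2.010, -1.513, 18.474)
t=0.650: state=(0.623, -1.487, 16.186)
t=0.700: state=(-0.189, -1.408, 14.248)
t=0.750: state=(-0.666, -1.415, 12.581)
t=0.800: state=(-0.985, -1.547, 11.141)
t=0.850: state=(-1.258, -1.813, 9.904)
t=0.900: state=(-1.560, -2.230, 8.858)
t=0.950: state=(-1.945, -2.829, 8.011)
t=1.000: state=(-2.461, -3.659, 7.392)
t=1.050: state=(-3.161, -4.780, 7.068)
t=1.100: state=(-4.098, -6.245, 7.166)
t=1.150: state=(-5.318, -8.051, 7.897)
t=1.200: state=(-6.816, -10.033, 9.548)
t=1.250: state=(-8.461, -11.707, 12.357)
t=1.300: state=(-9.904, -12.242, 16.142)
t=1.350: state=(-10.609, -10.933, 19.920)
t=1.400: state=(-10.160, -8.078, 22.258)
t=1.405: state=(-10.050, -7.756, 22.375)
largest grid value and its neighbours: y(0.315)=15.71089, y(0.320)=15.72100, y(0.325)=15.69180
parabola through these three points peaks at t≈0.319 with y≈15.72216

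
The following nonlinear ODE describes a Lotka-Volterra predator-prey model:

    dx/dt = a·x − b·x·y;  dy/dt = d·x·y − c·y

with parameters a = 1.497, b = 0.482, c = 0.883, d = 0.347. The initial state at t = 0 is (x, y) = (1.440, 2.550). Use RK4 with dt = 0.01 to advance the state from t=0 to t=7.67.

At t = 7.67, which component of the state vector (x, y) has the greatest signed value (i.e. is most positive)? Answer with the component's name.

t=0.000: state=(1.440, 2.550)
step 1 (dt=0.01): k1=(0.386, -0.977), k2=(0.390, -0.974), k3=(0.390, -0.974), k4=(0.394, -0.970); state += dt/6·(k1+2k2+2k3+k4)
t=0.010: state=(1.444, 2.540)
t=0.020: state=(1.448, 2.531)
t=0.030: state=(1.452, 2.521)
continuing one RK4 step at a time; state shown every 25 steps (Δt=0.25):
t=0.250: state=(1.561, 2.328)
t=0.500: state=(1.734, 2.153)
t=0.750: state=(1.960, 2.026)
t=1.000: state=(2.244, 1.949)
t=1.250: state=(2.585, 1.926)
t=1.500: state=(2.975, 1.965)
t=1.750: state=(3.393, 2.077)
t=2.000: state=(3.799, 2.276)
t=2.250: state=(4.127, 2.576)
t=2.500: state=(4.297, 2.982)
t=2.750: state=(4.238, 3.469)
t=3.000: state=(3.935, 3.971)
t=3.250: state=(3.452, 4.392)
t=3.500: state=(2.907, 4.640)
t=3.750: state=(2.405, 4.682)
t=4.000: state=(2.003, 4.542)
t=4.250: state=(1.710, 4.276)
t=4.500: state=(1.515, 3.941)
t=4.750: state=(1.399, 3.584)
t=5.000: state=(1.349, 3.237)
t=5.250: state=(1.354, 2.917)
t=5.500: state=(1.410, 2.637)
t=5.750: state=(1.514, 2.399)
t=6.000: state=(1.668, 2.208)
t=6.250: state=(1.876, 2.064)
t=6.500: state=(2.140, 1.969)
t=6.750: state=(2.462, 1.927)
t=7.000: state=(2.836, 1.944)
t=7.250: state=(3.248, 2.030)
t=7.500: state=(3.664, 2.197)
t=7.670: state=(3.921, 2.365)
compare at T: x=3.921, y=2.365

largest component: x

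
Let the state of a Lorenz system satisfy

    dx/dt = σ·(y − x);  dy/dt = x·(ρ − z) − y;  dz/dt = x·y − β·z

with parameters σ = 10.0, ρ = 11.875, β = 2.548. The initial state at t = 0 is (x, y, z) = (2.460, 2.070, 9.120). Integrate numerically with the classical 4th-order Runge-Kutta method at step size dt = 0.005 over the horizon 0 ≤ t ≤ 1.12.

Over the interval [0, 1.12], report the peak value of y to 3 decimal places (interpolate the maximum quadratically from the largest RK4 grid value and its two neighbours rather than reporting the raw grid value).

t=0.000: state=(2.460, 2.070, 9.120)
step 1 (dt=0.005): k1=(-3.900, 4.707, -18.146), k2=(-3.685, 4.780, -18.021), k3=(-3.688, 4.780, -18.021), k4=(-3.477, 4.853, -17.896); state += dt/6·(k1+2k2+2k3+k4)
t=0.005: state=(2.442, 2.094, 9.030)
t=0.010: state=(2.425, 2.119, 8.941)
t=0.015: state=(2.411, 2.144, 8.853)
continuing one RK4 step at a time; state shown every 10 steps (Δt=0.05):
t=0.050: state=(2.362, 2.341, 8.277)
t=0.100: state=(2.425, 2.688, 7.568)
t=0.150: state=(2.618, 3.122, 7.005)
t=0.200: state=(2.927, 3.656, 6.608)
t=0.250: state=(3.347, 4.300, 6.403)
t=0.300: state=(3.879, 5.054, 6.431)
t=0.350: state=(4.518, 5.893, 6.743)
t=0.400: state=(5.244, 6.754, 7.391)
t=0.450: state=(6.007, 7.521, 8.403)
t=0.500: state=(6.722, 8.027, 9.738)
t=0.550: state=(7.268, 8.105, 11.246)
t=0.600: state=(7.522, 7.670, 12.663)
t=0.650: state=(7.406, 6.802, 13.701)
t=0.700: state=(6.942, 5.728, 14.179)
t=0.750: state=(6.241, 4.707, 14.094)
t=0.800: state=(5.459, 3.908, 13.583)
t=0.850: state=(4.728, 3.384, 12.822)
t=0.900: state=(4.133, 3.106, 11.957)
t=0.950: state=(3.705, 3.021, 11.085)
t=1.000: state=(3.445, 3.083, 10.267)
t=1.050: state=(3.337, 3.259, 9.541)
t=1.100: state=(3.361, 3.532, 8.931)
t=1.120: state=(3.405, 3.666, 8.725)
largest grid value and its neighbours: y(0.530)=8.13414, y(0.535)=8.13474, y(0.540)=8.13018
parabola through these three points peaks at t≈0.533 with y≈8.13512

max y = 8.135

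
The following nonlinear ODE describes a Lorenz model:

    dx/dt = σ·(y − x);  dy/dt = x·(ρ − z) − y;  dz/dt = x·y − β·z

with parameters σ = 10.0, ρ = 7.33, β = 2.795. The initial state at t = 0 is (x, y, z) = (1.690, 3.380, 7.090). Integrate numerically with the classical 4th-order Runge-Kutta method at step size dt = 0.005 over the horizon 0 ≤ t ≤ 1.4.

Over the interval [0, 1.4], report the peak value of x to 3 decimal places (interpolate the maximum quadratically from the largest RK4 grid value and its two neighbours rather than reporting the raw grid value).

t=0.000: state=(1.690, 3.380, 7.090)
step 1 (dt=0.005): k1=(16.900, -2.974, -14.104), k2=(16.403, -2.896, -13.876), k3=(16.418, -2.897, -13.881), k4=(15.934, -2.817, -13.659); state += dt/6·(k1+2k2+2k3+k4)
t=0.005: state=(1.772, 3.366, 7.021)
t=0.010: state=(1.849, 3.352, 6.953)
t=0.015: state=(1.922, 3.339, 6.888)
continuing one RK4 step at a time; state shown every 10 steps (Δt=0.05):
t=0.050: state=(2.329, 3.273, 6.482)
t=0.100: state=(2.693, 3.248, 6.021)
t=0.150: state=(2.919, 3.295, 5.665)
t=0.200: state=(3.088, 3.400, 5.396)
t=0.250: state=(3.241, 3.549, 5.205)
t=0.300: state=(3.400, 3.730, 5.091)
t=0.350: state=(3.573, 3.933, 5.050)
t=0.400: state=(3.760, 4.147, 5.084)
t=0.450: state=(3.958, 4.359, 5.188)
t=0.500: state=(4.158, 4.554, 5.356)
t=0.550: state=(4.350, 4.719, 5.580)
t=0.600: state=(4.523, 4.840, 5.844)
t=0.650: state=(4.663, 4.905, 6.128)
t=0.700: state=(4.761, 4.909, 6.410)
t=0.750: state=(4.809, 4.853, 6.666)
t=0.800: state=(4.805, 4.747, 6.875)
t=0.850: state=(4.752, 4.603, 7.022)
t=0.900: state=(4.659, 4.439, 7.099)
t=0.950: state=(4.537, 4.272, 7.107)
t=1.000: state=(4.399, 4.117, 7.054)
t=1.050: state=(4.259, 3.985, 6.951)
t=1.100: state=(4.128, 3.882, 6.813)
t=1.150: state=(4.015, 3.810, 6.654)
t=1.200: state=(3.925, 3.772, 6.487)
t=1.250: state=(3.862, 3.763, 6.325)
t=1.300: state=(3.826, 3.782, 6.176)
t=1.350: state=(3.818, 3.825, 6.048)
t=1.400: state=(3.833, 3.888, 5.947)
largest grid value and its neighbours: x(0.765)=4.81341, x(0.770)=4.81378, x(0.775)=4.81364
parabola through these three points peaks at t≈0.771 with x≈4.81380

max x = 4.814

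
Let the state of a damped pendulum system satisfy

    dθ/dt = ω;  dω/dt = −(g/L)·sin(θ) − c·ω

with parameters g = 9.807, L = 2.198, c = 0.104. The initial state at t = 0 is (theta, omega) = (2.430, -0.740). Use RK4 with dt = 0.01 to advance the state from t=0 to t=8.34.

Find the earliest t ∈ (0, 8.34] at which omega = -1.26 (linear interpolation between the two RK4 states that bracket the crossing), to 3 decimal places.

t=0.000: state=(2.430, -0.740)
step 1 (dt=0.01): k1=(-0.740, -2.837), k2=(-0.754, -2.848), k3=(-0.754, -2.848), k4=(-0.768, -2.859); state += dt/6·(k1+2k2+2k3+k4)
t=0.010: state=(2.422, -0.768)
t=0.020: state=(2.415, -0.797)
t=0.030: state=(2.407, -0.826)
t=0.170: state=(2.261, -1.260)
next step: t=0.180: state=(2.248, -1.293) — omega has crossed -1.26
linear interpolation between t=0.170 (-1.25989) and t=0.180 (-1.29314) → t≈0.170

t = 0.170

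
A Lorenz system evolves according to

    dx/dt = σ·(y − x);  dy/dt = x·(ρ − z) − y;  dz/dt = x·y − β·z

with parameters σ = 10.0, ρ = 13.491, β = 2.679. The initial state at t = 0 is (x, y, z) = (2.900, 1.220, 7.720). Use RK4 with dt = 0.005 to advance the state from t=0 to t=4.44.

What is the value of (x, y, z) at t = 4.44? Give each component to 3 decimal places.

(x, y, z) = (5.342, 4.931, 12.823)

t=0.000: state=(2.900, 1.220, 7.720)
step 1 (dt=0.005): k1=(-16.800, 15.516, -17.144), k2=(-15.992, 15.357, -16.969), k3=(-16.016, 15.368, -16.969), k4=(-15.231, 15.216, -16.798); state += dt/6·(k1+2k2+2k3+k4)
t=0.005: state=(2.820, 1.297, 7.635)
t=0.010: state=(2.748, 1.372, 7.552)
t=0.015: state=(2.682, 1.446, 7.471)
continuing one RK4 step at a time; state shown every 40 steps (Δt=0.2):
t=0.200: state=(3.121, 4.313, 5.663)
t=0.400: state=(6.999, 9.399, 9.025)
t=0.600: state=(8.545, 6.782, 17.456)
t=0.800: state=(3.899, 2.277, 13.828)
t=1.000: state=(2.760, 3.007, 9.228)
t=1.200: state=(4.421, 5.818, 7.806)
t=1.400: state=(7.661, 8.930, 12.199)
t=1.600: state=(6.959, 5.212, 16.067)
t=1.800: state=(3.994, 3.234, 12.445)
t=2.000: state=(3.946, 4.545, 9.476)
t=2.200: state=(5.995, 7.269, 10.215)
t=2.400: state=(7.472, 7.238, 14.434)
t=2.600: state=(5.506, 4.352, 14.135)
t=2.800: state=(4.292, 4.279, 11.219)
t=3.000: state=(5.211, 6.039, 10.298)
t=3.200: state=(6.824, 7.304, 12.658)
t=3.400: state=(6.368, 5.571, 14.276)
t=3.600: state=(4.930, 4.528, 12.479)
t=3.800: state=(4.993, 5.408, 10.964)
t=4.000: state=(6.159, 6.736, 11.806)
t=4.200: state=(6.542, 6.262, 13.636)
t=4.400: state=(5.527, 5.019, 13.134)
t=4.440: state=(5.342, 4.931, 12.823)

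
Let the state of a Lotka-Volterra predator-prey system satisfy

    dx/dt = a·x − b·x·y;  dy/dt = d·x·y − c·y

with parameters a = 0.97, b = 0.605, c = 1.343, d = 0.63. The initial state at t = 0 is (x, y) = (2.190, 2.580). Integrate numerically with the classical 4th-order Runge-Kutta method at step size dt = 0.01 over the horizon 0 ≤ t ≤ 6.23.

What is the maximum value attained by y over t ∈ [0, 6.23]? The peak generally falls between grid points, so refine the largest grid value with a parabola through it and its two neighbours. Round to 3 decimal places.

max y = 2.582

t=0.000: state=(2.190, 2.580)
step 1 (dt=0.01): k1=(-1.294, 0.095), k2=(-1.291, 0.084), k3=(-1.291, 0.084), k4=(-1.288, 0.074); state += dt/6·(k1+2k2+2k3+k4)
t=0.010: state=(2.177, 2.581)
t=0.020: state=(2.164, 2.581)
t=0.030: state=(2.151, 2.582)
continuing one RK4 step at a time; state shown every 25 steps (Δt=0.25):
t=0.250: state=(1.892, 2.542)
t=0.500: state=(1.657, 2.400)
t=0.750: state=(1.491, 2.197)
t=1.000: state=(1.387, 1.968)
t=1.250: state=(1.335, 1.742)
t=1.500: state=(1.329, 1.535)
t=1.750: state=(1.361, 1.355)
t=2.000: state=(1.430, 1.206)
t=2.250: state=(1.532, 1.088)
t=2.500: state=(1.668, 1.001)
t=2.750: state=(1.836, 0.942)
t=3.000: state=(2.034, 0.913)
t=3.250: state=(2.259, 0.915)
t=3.500: state=(2.501, 0.951)
t=3.750: state=(2.746, 1.028)
t=4.000: state=(2.969, 1.153)
t=4.250: state=(3.137, 1.334)
t=4.500: state=(3.211, 1.575)
t=4.750: state=(3.157, 1.862)
t=5.000: state=(2.967, 2.160)
t=5.250: state=(2.674, 2.410)
t=5.500: state=(2.337, 2.556)
t=5.750: state=(2.018, 2.573)
t=6.000: state=(1.753, 2.473)
t=6.230: state=(1.570, 2.309)
largest grid value and its neighbours: y(5.650)=2.58210, y(5.660)=2.58214, y(5.670)=2.58197
parabola through these three points peaks at t≈5.657 with y≈2.58215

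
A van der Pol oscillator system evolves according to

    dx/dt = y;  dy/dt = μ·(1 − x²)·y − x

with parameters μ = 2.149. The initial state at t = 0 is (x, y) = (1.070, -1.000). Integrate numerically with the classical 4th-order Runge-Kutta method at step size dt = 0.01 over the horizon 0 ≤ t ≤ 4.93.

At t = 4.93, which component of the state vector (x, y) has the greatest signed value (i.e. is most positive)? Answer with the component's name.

largest component: y

t=0.000: state=(1.070, -1.000)
step 1 (dt=0.01): k1=(-1.000, -0.759), k2=(-1.004, -0.775), k3=(-1.004, -0.776), k4=(-1.008, -0.792); state += dt/6·(k1+2k2+2k3+k4)
t=0.010: state=(1.060, -1.008)
t=0.020: state=(1.050, -1.016)
t=0.030: state=(1.040, -1.024)
continuing one RK4 step at a time; state shown every 20 steps (Δt=0.2):
t=0.200: state=(0.850, -1.228)
t=0.400: state=(0.565, -1.673)
t=0.600: state=(0.155, -2.502)
t=0.800: state=(-0.466, -3.735)
t=1.000: state=(-1.271, -3.892)
t=1.200: state=(-1.851, -1.750)
t=1.400: state=(-2.030, -0.289)
t=1.600: state=(-2.035, 0.149)
t=1.800: state=(-1.991, 0.265)
t=2.000: state=(-1.933, 0.305)
t=2.200: state=(-1.870, 0.329)
t=2.400: state=(-1.802, 0.350)
t=2.600: state=(-1.730, 0.374)
t=2.800: state=(-1.652, 0.402)
t=3.000: state=(-1.568, 0.437)
t=3.200: state=(-1.476, 0.482)
t=3.400: state=(-1.374, 0.541)
t=3.600: state=(-1.259, 0.622)
t=3.800: state=(-1.123, 0.738)
t=4.000: state=(-0.959, 0.917)
t=4.200: state=(-0.749, 1.209)
t=4.400: state=(-0.461, 1.719)
t=4.600: state=(-0.036, 2.617)
t=4.800: state=(0.607, 3.785)
t=4.930: state=(1.120, 3.928)
compare at T: x=1.120, y=3.928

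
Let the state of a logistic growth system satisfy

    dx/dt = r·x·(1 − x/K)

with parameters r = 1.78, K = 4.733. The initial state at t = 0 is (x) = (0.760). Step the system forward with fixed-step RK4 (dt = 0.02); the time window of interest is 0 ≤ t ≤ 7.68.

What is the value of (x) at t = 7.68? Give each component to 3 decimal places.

(x) = (4.733)

t=0.000: state=(0.760)
step 1 (dt=0.02): k1=(1.136), k2=(1.149), k3=(1.149), k4=(1.163); state += dt/6·(k1+2k2+2k3+k4)
t=0.020: state=(0.783)
t=0.040: state=(0.807)
t=0.060: state=(0.831)
continuing one RK4 step at a time; state shown every 25 steps (Δt=0.5):
t=0.500: state=(1.504)
t=1.000: state=(2.515)
t=1.500: state=(3.475)
t=2.000: state=(4.120)
t=2.500: state=(4.461)
t=3.000: state=(4.617)
t=3.500: state=(4.685)
t=4.000: state=(4.713)
t=4.500: state=(4.725)
t=5.000: state=(4.730)
t=5.500: state=(4.732)
t=6.000: state=(4.732)
t=6.500: state=(4.733)
t=7.000: state=(4.733)
t=7.500: state=(4.733)
t=7.680: state=(4.733)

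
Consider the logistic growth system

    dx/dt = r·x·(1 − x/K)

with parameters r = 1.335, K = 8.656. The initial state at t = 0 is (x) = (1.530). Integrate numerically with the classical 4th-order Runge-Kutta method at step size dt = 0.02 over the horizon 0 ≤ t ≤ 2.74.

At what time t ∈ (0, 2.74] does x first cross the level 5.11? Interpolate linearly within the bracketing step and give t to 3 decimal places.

t = 1.426

t=0.000: state=(1.530)
step 1 (dt=0.02): k1=(1.682), k2=(1.696), k3=(1.696), k4=(1.711); state += dt/6·(k1+2k2+2k3+k4)
t=0.020: state=(1.564)
t=0.040: state=(1.598)
t=0.060: state=(1.634)
continuing one RK4 step at a time; state shown every 5 steps (Δt=0.1):
t=0.100: state=(1.705)
t=0.200: state=(1.896)
t=0.300: state=(2.101)
t=0.400: state=(2.320)
t=0.500: state=(2.554)
t=0.600: state=(2.801)
t=0.700: state=(3.059)
t=0.800: state=(3.328)
t=0.900: state=(3.606)
t=1.000: state=(3.889)
t=1.100: state=(4.177)
t=1.200: state=(4.465)
t=1.300: state=(4.753)
t=1.400: state=(5.037)
t=1.420: state=(5.093)
next step: t=1.440: state=(5.149) — x has crossed 5.11
linear interpolation between t=1.420 (5.09290) and t=1.440 (5.14874) → t≈1.426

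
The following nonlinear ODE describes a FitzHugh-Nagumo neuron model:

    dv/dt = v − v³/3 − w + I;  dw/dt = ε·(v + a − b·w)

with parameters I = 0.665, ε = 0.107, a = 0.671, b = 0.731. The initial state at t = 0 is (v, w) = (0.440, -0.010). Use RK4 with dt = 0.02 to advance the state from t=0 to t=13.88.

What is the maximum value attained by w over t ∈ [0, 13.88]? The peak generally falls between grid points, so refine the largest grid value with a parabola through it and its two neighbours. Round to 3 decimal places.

max w = 1.582

t=0.000: state=(0.440, -0.010)
step 1 (dt=0.02): k1=(1.087, 0.120), k2=(1.094, 0.121), k3=(1.094, 0.121), k4=(1.102, 0.122); state += dt/6·(k1+2k2+2k3+k4)
t=0.020: state=(0.462, -0.008)
t=0.040: state=(0.484, -0.005)
t=0.060: state=(0.507, -0.003)
continuing one RK4 step at a time; state shown every 25 steps (Δt=0.5):
t=0.500: state=(1.050, 0.064)
t=1.000: state=(1.580, 0.167)
t=1.500: state=(1.810, 0.286)
t=2.000: state=(1.851, 0.407)
t=2.500: state=(1.829, 0.523)
t=3.000: state=(1.789, 0.633)
t=3.500: state=(1.743, 0.737)
t=4.000: state=(1.695, 0.834)
t=4.500: state=(1.646, 0.925)
t=5.000: state=(1.595, 1.010)
t=5.500: state=(1.543, 1.089)
t=6.000: state=(1.490, 1.162)
t=6.500: state=(1.434, 1.229)
t=7.000: state=(1.376, 1.291)
t=7.500: state=(1.315, 1.347)
t=8.000: state=(1.251, 1.398)
t=8.500: state=(1.181, 1.443)
t=9.000: state=(1.104, 1.483)
t=9.500: state=(1.017, 1.517)
t=10.000: state=(0.916, 1.545)
t=10.500: state=(0.794, 1.566)
t=11.000: state=(0.637, 1.579)
t=11.500: state=(0.419, 1.581)
t=12.000: state=(0.093, 1.570)
t=12.500: state=(-0.423, 1.537)
t=13.000: state=(-1.137, 1.473)
t=13.500: state=(-1.711, 1.375)
t=13.880: state=(-1.893, 1.289)
largest grid value and its neighbours: w(11.340)=1.58174, w(11.360)=1.58176, w(11.380)=1.58175
parabola through these three points peaks at t≈11.367 with w≈1.58176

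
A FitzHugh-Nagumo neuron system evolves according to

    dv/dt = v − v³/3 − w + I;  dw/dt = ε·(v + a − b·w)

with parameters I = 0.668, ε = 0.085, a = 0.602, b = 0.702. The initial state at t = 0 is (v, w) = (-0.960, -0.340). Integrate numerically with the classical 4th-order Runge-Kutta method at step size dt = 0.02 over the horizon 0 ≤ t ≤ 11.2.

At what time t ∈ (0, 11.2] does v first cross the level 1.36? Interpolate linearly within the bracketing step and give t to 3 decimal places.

t = 2.810

t=0.000: state=(-0.960, -0.340)
step 1 (dt=0.02): k1=(0.343, -0.010), k2=(0.343, -0.010), k3=(0.343, -0.010), k4=(0.344, -0.010); state += dt/6·(k1+2k2+2k3+k4)
t=0.020: state=(-0.953, -0.340)
t=0.040: state=(-0.946, -0.340)
t=0.060: state=(-0.939, -0.341)
continuing one RK4 step at a time; state shown every 25 steps (Δt=0.5):
t=0.500: state=(-0.780, -0.341)
t=1.000: state=(-0.561, -0.334)
t=1.500: state=(-0.260, -0.317)
t=2.000: state=(0.202, -0.284)
t=2.500: state=(0.895, -0.228)
t=2.800: state=(1.346, -0.181)
next step: t=2.820: state=(1.373, -0.177) — v has crossed 1.36
linear interpolation between t=2.800 (1.34595) and t=2.820 (1.37332) → t≈2.810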